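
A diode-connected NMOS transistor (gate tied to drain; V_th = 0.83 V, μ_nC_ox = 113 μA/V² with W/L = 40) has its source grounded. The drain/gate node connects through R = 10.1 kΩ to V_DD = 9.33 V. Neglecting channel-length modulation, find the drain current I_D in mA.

I_D = 0.783 mA

With gate tied to drain, V_GS = V_DS ≥ V_GS − V_th, so the device is in saturation.
k_n = μ_nC_ox · (W/L) = 4.52 mA/V².
KCL at the drain: ½ k_n (V_GS − V_th)² = (V_DD − V_GS)/R.
Let x = V_GS − 0.83. Then 22.8 x² + x − 8.5 = 0, giving x = 0.589 V (positive root), so V_GS = 1.42 V.
I_D = (V_DD − V_GS)/R = (9.33 − 1.42) / 10.1 = 0.783 mA.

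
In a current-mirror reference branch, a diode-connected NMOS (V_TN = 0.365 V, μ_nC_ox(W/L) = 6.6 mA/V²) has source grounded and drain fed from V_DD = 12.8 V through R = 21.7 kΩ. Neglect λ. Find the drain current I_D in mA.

I_D = 0.554 mA

With gate tied to drain, V_GS = V_DS ≥ V_GS − V_TN, so the device is in saturation.
KCL at the drain: ½ k_n (V_GS − V_TN)² = (V_DD − V_GS)/R.
Let x = V_GS − 0.365. Then 71.6 x² + x − 12.44 = 0, giving x = 0.41 V (positive root), so V_GS = 0.775 V.
I_D = (V_DD − V_GS)/R = (12.8 − 0.775) / 21.7 = 0.554 mA.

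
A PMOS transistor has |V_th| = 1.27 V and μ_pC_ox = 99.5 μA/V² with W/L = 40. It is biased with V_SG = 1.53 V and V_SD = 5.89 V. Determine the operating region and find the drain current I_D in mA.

k_p = μ_pC_ox · (W/L) = 3.98 mA/V².
V_ov = V_SG − |V_th| = 1.53 − 1.27 = 0.26 V.
Since V_SD = 5.89 V ≥ V_ov = 0.26 V, the device is in saturation.
I_D = ½ k_p V_ov² = 0.5 × 3.98 × 0.26² = 0.135 mA.

Saturation; I_D = 0.135 mA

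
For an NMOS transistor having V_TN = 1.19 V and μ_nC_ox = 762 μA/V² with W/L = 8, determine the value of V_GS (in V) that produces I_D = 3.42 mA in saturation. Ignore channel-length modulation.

k_n = μ_nC_ox · (W/L) = 6.096 mA/V².
In saturation I_D = ½ k_n (V_GS − V_TN)², so V_GS − V_TN = √(2 I_D / k_n) = √(2 × 3.42 / 6.096) = 1.06 V.
V_GS = 1.19 + 1.06 = 2.25 V.

V_GS = 2.25 V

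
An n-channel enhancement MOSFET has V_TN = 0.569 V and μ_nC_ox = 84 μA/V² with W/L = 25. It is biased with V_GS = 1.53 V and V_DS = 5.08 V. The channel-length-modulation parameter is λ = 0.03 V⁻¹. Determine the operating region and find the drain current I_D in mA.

k_n = μ_nC_ox · (W/L) = 2.1 mA/V².
V_ov = V_GS − V_TN = 1.53 − 0.569 = 0.961 V.
Since V_DS = 5.08 V ≥ V_ov = 0.961 V, the device is in saturation.
I_D = ½ k_n V_ov² (1 + λ V_DS) = 0.5 × 2.1 × 0.961² × (1 + 0.03 × 5.08) = 1.12 mA.

Saturation; I_D = 1.12 mA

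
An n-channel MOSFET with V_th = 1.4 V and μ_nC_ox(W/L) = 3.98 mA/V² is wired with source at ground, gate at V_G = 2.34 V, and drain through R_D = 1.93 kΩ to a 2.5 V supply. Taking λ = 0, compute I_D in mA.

V_GS = V_G = 2.34 V, so V_ov = 2.34 − 1.4 = 0.94 V.
Assume saturation: I_D = ½ k_n V_ov² = 0.5 × 3.98 × 0.94² = 1.76 mA, giving V_DS = V_DD − I_D R_D = 2.5 − 1.76 × 1.93 = -0.894 V.
But -0.894 V < V_ov = 0.94 V, so the device is actually in triode.
In triode I_D = k_n[V_ov V_DS − ½ V_DS²] and I_D = (V_DD − V_DS)/R_D. Equating: 3.84 V_DS² − 8.221 V_DS + 2.5 = 0, giving V_DS = 0.367 V (the root below V_ov).
I_D = (2.5 − 0.367) / 1.93 = 1.11 mA.

I_D = 1.11 mA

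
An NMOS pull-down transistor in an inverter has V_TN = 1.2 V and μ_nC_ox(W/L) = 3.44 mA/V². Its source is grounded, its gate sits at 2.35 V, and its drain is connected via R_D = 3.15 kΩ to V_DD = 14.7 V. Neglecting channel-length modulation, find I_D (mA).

V_GS = V_G = 2.35 V, so V_ov = 2.35 − 1.2 = 1.15 V.
Assume saturation: I_D = ½ k_n V_ov² = 0.5 × 3.44 × 1.15² = 2.27 mA, giving V_DS = V_DD − I_D R_D = 14.7 − 2.27 × 3.15 = 7.53 V.
V_DS = 7.53 V ≥ V_ov = 1.15 V, confirming saturation.

I_D = 2.27 mA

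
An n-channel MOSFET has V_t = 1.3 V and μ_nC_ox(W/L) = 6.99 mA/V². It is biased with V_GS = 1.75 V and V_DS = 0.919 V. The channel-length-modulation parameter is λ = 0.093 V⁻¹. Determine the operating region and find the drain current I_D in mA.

Saturation; I_D = 0.768 mA

V_ov = V_GS − V_t = 1.75 − 1.3 = 0.45 V.
Since V_DS = 0.919 V ≥ V_ov = 0.45 V, the device is in saturation.
I_D = ½ k_n V_ov² (1 + λ V_DS) = 0.5 × 6.99 × 0.45² × (1 + 0.093 × 0.919) = 0.768 mA.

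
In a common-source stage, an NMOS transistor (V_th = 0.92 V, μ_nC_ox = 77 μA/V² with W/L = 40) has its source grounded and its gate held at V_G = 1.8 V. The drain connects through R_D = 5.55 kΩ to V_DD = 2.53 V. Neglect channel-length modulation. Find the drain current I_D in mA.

V_GS = V_G = 1.8 V, so V_ov = 1.8 − 0.92 = 0.88 V.
k_n = μ_nC_ox · (W/L) = 3.08 mA/V².
Assume saturation: I_D = ½ k_n V_ov² = 0.5 × 3.08 × 0.88² = 1.19 mA, giving V_DS = V_DD − I_D R_D = 2.53 − 1.19 × 5.55 = -4.09 V.
But -4.09 V < V_ov = 0.88 V, so the device is actually in triode.
In triode I_D = k_n[V_ov V_DS − ½ V_DS²] and I_D = (V_DD − V_DS)/R_D. Equating: 8.55 V_DS² − 16.04 V_DS + 2.53 = 0, giving V_DS = 0.174 V (the root below V_ov).
I_D = (2.53 − 0.174) / 5.55 = 0.425 mA.

I_D = 0.425 mA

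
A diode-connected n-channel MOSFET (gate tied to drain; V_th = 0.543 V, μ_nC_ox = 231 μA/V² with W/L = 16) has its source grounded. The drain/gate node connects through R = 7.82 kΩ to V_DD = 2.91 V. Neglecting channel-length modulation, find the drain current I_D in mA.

I_D = 0.255 mA

With gate tied to drain, V_GS = V_DS ≥ V_GS − V_th, so the device is in saturation.
k_n = μ_nC_ox · (W/L) = 3.696 mA/V².
KCL at the drain: ½ k_n (V_GS − V_th)² = (V_DD − V_GS)/R.
Let x = V_GS − 0.543. Then 14.5 x² + x − 2.367 = 0, giving x = 0.372 V (positive root), so V_GS = 0.915 V.
I_D = (V_DD − V_GS)/R = (2.91 − 0.915) / 7.82 = 0.255 mA.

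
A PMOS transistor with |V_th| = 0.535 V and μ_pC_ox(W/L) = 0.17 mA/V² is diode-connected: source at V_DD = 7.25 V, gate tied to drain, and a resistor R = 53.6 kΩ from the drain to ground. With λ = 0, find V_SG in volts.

V_SG = 1.64 V

With gate tied to drain, V_SG = V_SD ≥ V_SG − |V_th|, so the device is in saturation.
KCL at the drain: ½ k_p (V_SG − |V_th|)² = (V_DD − V_SG)/R.
Let x = V_SG − 0.535. Then 4.56 x² + x − 6.715 = 0, giving x = 1.11 V (positive root), so V_SG = 1.64 V.
I_D = (V_DD − V_SG)/R = (7.25 − 1.64) / 53.6 = 0.105 mA.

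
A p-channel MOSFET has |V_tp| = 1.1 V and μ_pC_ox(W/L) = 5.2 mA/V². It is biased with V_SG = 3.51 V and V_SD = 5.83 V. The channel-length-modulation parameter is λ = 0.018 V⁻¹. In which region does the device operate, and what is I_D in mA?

V_ov = V_SG − |V_tp| = 3.51 − 1.1 = 2.41 V.
Since V_SD = 5.83 V ≥ V_ov = 2.41 V, the device is in saturation.
I_D = ½ k_p V_ov² (1 + λ V_SD) = 0.5 × 5.2 × 2.41² × (1 + 0.018 × 5.83) = 16.7 mA.

Saturation; I_D = 16.7 mA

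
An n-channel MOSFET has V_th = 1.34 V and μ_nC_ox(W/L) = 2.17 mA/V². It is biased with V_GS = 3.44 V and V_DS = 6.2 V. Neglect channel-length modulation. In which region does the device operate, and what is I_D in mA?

V_ov = V_GS − V_th = 3.44 − 1.34 = 2.1 V.
Since V_DS = 6.2 V ≥ V_ov = 2.1 V, the device is in saturation.
I_D = ½ k_n V_ov² = 0.5 × 2.17 × 2.1² = 4.78 mA.

Saturation; I_D = 4.78 mA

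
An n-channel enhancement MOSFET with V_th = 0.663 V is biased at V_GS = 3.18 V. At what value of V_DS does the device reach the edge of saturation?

V_DS,sat = 2.52 V

The boundary between triode and saturation is V_DS = V_GS − V_th = V_ov.
V_ov = 3.18 − 0.663 = 2.52 V.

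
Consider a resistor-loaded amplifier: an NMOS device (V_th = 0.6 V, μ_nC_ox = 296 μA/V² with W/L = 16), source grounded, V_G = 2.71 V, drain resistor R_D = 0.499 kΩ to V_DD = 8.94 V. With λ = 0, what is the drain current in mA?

V_GS = V_G = 2.71 V, so V_ov = 2.71 − 0.6 = 2.11 V.
k_n = μ_nC_ox · (W/L) = 4.736 mA/V².
Assume saturation: I_D = ½ k_n V_ov² = 0.5 × 4.736 × 2.11² = 10.5 mA, giving V_DS = V_DD − I_D R_D = 8.94 − 10.5 × 0.499 = 3.68 V.
V_DS = 3.68 V ≥ V_ov = 2.11 V, confirming saturation.

I_D = 10.5 mA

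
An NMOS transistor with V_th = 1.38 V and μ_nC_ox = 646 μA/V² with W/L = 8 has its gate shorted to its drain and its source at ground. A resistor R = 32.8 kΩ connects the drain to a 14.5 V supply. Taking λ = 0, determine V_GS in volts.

With gate tied to drain, V_GS = V_DS ≥ V_GS − V_th, so the device is in saturation.
k_n = μ_nC_ox · (W/L) = 5.168 mA/V².
KCL at the drain: ½ k_n (V_GS − V_th)² = (V_DD − V_GS)/R.
Let x = V_GS − 1.38. Then 84.8 x² + x − 13.12 = 0, giving x = 0.388 V (positive root), so V_GS = 1.77 V.
I_D = (V_DD − V_GS)/R = (14.5 − 1.77) / 32.8 = 0.388 mA.

V_GS = 1.77 V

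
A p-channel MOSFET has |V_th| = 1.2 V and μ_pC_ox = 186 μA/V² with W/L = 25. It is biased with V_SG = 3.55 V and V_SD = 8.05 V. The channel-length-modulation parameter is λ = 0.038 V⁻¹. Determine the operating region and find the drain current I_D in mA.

k_p = μ_pC_ox · (W/L) = 4.65 mA/V².
V_ov = V_SG − |V_th| = 3.55 − 1.2 = 2.35 V.
Since V_SD = 8.05 V ≥ V_ov = 2.35 V, the device is in saturation.
I_D = ½ k_p V_ov² (1 + λ V_SD) = 0.5 × 4.65 × 2.35² × (1 + 0.038 × 8.05) = 16.8 mA.

Saturation; I_D = 16.8 mA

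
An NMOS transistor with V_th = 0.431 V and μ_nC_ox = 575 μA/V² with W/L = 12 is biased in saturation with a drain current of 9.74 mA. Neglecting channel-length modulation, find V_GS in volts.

V_GS = 2.11 V

k_n = μ_nC_ox · (W/L) = 6.9 mA/V².
In saturation I_D = ½ k_n (V_GS − V_th)², so V_GS − V_th = √(2 I_D / k_n) = √(2 × 9.74 / 6.9) = 1.68 V.
V_GS = 0.431 + 1.68 = 2.11 V.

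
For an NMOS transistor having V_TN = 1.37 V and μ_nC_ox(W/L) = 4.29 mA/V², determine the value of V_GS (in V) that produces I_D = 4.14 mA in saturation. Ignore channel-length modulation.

V_GS = 2.76 V

In saturation I_D = ½ k_n (V_GS − V_TN)², so V_GS − V_TN = √(2 I_D / k_n) = √(2 × 4.14 / 4.29) = 1.39 V.
V_GS = 1.37 + 1.39 = 2.76 V.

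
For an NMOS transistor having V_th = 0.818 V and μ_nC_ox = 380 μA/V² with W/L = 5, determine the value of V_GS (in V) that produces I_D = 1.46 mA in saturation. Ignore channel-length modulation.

V_GS = 2.06 V

k_n = μ_nC_ox · (W/L) = 1.9 mA/V².
In saturation I_D = ½ k_n (V_GS − V_th)², so V_GS − V_th = √(2 I_D / k_n) = √(2 × 1.46 / 1.9) = 1.24 V.
V_GS = 0.818 + 1.24 = 2.06 V.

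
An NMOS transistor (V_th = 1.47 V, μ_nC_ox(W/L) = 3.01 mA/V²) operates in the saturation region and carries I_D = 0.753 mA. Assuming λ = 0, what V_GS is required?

V_GS = 2.18 V

In saturation I_D = ½ k_n (V_GS − V_th)², so V_GS − V_th = √(2 I_D / k_n) = √(2 × 0.753 / 3.01) = 0.707 V.
V_GS = 1.47 + 0.707 = 2.18 V.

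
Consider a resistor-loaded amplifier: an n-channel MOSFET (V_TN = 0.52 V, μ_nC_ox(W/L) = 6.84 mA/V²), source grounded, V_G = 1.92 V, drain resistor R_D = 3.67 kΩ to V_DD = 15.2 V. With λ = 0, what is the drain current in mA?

I_D = 4.00 mA

V_GS = V_G = 1.92 V, so V_ov = 1.92 − 0.52 = 1.4 V.
Assume saturation: I_D = ½ k_n V_ov² = 0.5 × 6.84 × 1.4² = 6.7 mA, giving V_DS = V_DD − I_D R_D = 15.2 − 6.7 × 3.67 = -9.4 V.
But -9.4 V < V_ov = 1.4 V, so the device is actually in triode.
In triode I_D = k_n[V_ov V_DS − ½ V_DS²] and I_D = (V_DD − V_DS)/R_D. Equating: 12.6 V_DS² − 36.14 V_DS + 15.2 = 0, giving V_DS = 0.511 V (the root below V_ov).
I_D = (15.2 − 0.511) / 3.67 = 4 mA.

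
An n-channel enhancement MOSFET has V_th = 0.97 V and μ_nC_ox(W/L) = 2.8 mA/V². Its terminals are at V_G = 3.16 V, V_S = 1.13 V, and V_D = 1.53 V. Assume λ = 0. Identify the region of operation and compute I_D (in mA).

Triode; I_D = 0.963 mA

V_GS = V_G − V_S = 3.16 − 1.13 = 2.03 V; V_DS = V_D − V_S = 1.53 − 1.13 = 0.4 V.
V_ov = V_GS − V_th = 2.03 − 0.97 = 1.06 V.
Since V_DS = 0.4 V < V_ov = 1.06 V, the device is in the triode region.
I_D = k_n [V_ov · V_DS − ½ V_DS²] = 2.8 × [1.06 × 0.4 − 0.5 × 0.4²] = 0.963 mA.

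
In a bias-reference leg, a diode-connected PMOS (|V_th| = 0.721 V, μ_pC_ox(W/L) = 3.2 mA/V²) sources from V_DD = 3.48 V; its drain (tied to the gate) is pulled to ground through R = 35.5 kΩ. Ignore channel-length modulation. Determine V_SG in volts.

V_SG = 0.933 V

With gate tied to drain, V_SG = V_SD ≥ V_SG − |V_th|, so the device is in saturation.
KCL at the drain: ½ k_p (V_SG − |V_th|)² = (V_DD − V_SG)/R.
Let x = V_SG − 0.721. Then 56.8 x² + x − 2.759 = 0, giving x = 0.212 V (positive root), so V_SG = 0.933 V.
I_D = (V_DD − V_SG)/R = (3.48 − 0.933) / 35.5 = 0.0718 mA.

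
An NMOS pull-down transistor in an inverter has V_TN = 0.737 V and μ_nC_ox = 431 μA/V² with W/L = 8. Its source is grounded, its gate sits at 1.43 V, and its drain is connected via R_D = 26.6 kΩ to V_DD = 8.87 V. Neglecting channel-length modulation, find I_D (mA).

V_GS = V_G = 1.43 V, so V_ov = 1.43 − 0.737 = 0.693 V.
k_n = μ_nC_ox · (W/L) = 3.448 mA/V².
Assume saturation: I_D = ½ k_n V_ov² = 0.5 × 3.448 × 0.693² = 0.828 mA, giving V_DS = V_DD − I_D R_D = 8.87 − 0.828 × 26.6 = -13.2 V.
But -13.2 V < V_ov = 0.693 V, so the device is actually in triode.
In triode I_D = k_n[V_ov V_DS − ½ V_DS²] and I_D = (V_DD − V_DS)/R_D. Equating: 45.9 V_DS² − 64.56 V_DS + 8.87 = 0, giving V_DS = 0.154 V (the root below V_ov).
I_D = (8.87 − 0.154) / 26.6 = 0.328 mA.

I_D = 0.328 mA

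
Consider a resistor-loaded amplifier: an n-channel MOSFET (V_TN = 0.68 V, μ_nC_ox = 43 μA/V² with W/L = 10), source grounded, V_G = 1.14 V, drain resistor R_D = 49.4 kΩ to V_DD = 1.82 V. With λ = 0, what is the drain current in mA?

I_D = 0.0325 mA

V_GS = V_G = 1.14 V, so V_ov = 1.14 − 0.68 = 0.46 V.
k_n = μ_nC_ox · (W/L) = 0.43 mA/V².
Assume saturation: I_D = ½ k_n V_ov² = 0.5 × 0.43 × 0.46² = 0.0455 mA, giving V_DS = V_DD − I_D R_D = 1.82 − 0.0455 × 49.4 = -0.427 V.
But -0.427 V < V_ov = 0.46 V, so the device is actually in triode.
In triode I_D = k_n[V_ov V_DS − ½ V_DS²] and I_D = (V_DD − V_DS)/R_D. Equating: 10.6 V_DS² − 10.77 V_DS + 1.82 = 0, giving V_DS = 0.214 V (the root below V_ov).
I_D = (1.82 − 0.214) / 49.4 = 0.0325 mA.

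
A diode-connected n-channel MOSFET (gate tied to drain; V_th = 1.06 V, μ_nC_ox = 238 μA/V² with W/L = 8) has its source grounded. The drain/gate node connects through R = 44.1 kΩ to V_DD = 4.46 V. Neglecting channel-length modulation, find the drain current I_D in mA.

I_D = 0.0709 mA

With gate tied to drain, V_GS = V_DS ≥ V_GS − V_th, so the device is in saturation.
k_n = μ_nC_ox · (W/L) = 1.904 mA/V².
KCL at the drain: ½ k_n (V_GS − V_th)² = (V_DD − V_GS)/R.
Let x = V_GS − 1.06. Then 42 x² + x − 3.4 = 0, giving x = 0.273 V (positive root), so V_GS = 1.33 V.
I_D = (V_DD − V_GS)/R = (4.46 − 1.33) / 44.1 = 0.0709 mA.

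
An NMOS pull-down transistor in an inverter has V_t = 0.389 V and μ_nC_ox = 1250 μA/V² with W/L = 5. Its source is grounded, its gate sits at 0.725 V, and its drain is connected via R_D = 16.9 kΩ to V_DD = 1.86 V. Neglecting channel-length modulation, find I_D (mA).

I_D = 0.107 mA

V_GS = V_G = 0.725 V, so V_ov = 0.725 − 0.389 = 0.336 V.
k_n = μ_nC_ox · (W/L) = 6.25 mA/V².
Assume saturation: I_D = ½ k_n V_ov² = 0.5 × 6.25 × 0.336² = 0.353 mA, giving V_DS = V_DD − I_D R_D = 1.86 − 0.353 × 16.9 = -4.1 V.
But -4.1 V < V_ov = 0.336 V, so the device is actually in triode.
In triode I_D = k_n[V_ov V_DS − ½ V_DS²] and I_D = (V_DD − V_DS)/R_D. Equating: 52.8 V_DS² − 36.49 V_DS + 1.86 = 0, giving V_DS = 0.0554 V (the root below V_ov).
I_D = (1.86 − 0.0554) / 16.9 = 0.107 mA.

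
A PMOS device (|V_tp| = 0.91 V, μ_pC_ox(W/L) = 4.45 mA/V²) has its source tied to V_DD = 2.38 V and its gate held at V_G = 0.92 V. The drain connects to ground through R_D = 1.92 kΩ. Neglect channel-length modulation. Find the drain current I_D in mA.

I_D = 0.673 mA

V_SG = V_DD − V_G = 2.38 − 0.92 = 1.46 V, so V_ov = 1.46 − 0.91 = 0.55 V.
Assume saturation: I_D = ½ k_p V_ov² = 0.5 × 4.45 × 0.55² = 0.673 mA, giving V_SD = V_DD − I_D R_D = 2.38 − 0.673 × 1.92 = 1.09 V.
V_SD = 1.09 V ≥ V_ov = 0.55 V, confirming saturation.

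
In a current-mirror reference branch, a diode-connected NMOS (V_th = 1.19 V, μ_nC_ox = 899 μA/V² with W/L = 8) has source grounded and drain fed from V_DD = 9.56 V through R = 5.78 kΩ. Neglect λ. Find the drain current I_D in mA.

I_D = 1.34 mA

With gate tied to drain, V_GS = V_DS ≥ V_GS − V_th, so the device is in saturation.
k_n = μ_nC_ox · (W/L) = 7.192 mA/V².
KCL at the drain: ½ k_n (V_GS − V_th)² = (V_DD − V_GS)/R.
Let x = V_GS − 1.19. Then 20.8 x² + x − 8.37 = 0, giving x = 0.611 V (positive root), so V_GS = 1.8 V.
I_D = (V_DD − V_GS)/R = (9.56 − 1.8) / 5.78 = 1.34 mA.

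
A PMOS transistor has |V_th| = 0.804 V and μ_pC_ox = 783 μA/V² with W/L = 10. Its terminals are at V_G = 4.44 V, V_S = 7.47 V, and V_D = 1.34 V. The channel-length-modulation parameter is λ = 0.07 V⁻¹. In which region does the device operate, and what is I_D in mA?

Saturation; I_D = 27.7 mA

V_SG = V_S − V_G = 7.47 − 4.44 = 3.03 V; V_SD = V_S − V_D = 7.47 − 1.34 = 6.13 V.
k_p = μ_pC_ox · (W/L) = 7.83 mA/V².
V_ov = V_SG − |V_th| = 3.03 − 0.804 = 2.23 V.
Since V_SD = 6.13 V ≥ V_ov = 2.23 V, the device is in saturation.
I_D = ½ k_p V_ov² (1 + λ V_SD) = 0.5 × 7.83 × 2.23² × (1 + 0.07 × 6.13) = 27.7 mA.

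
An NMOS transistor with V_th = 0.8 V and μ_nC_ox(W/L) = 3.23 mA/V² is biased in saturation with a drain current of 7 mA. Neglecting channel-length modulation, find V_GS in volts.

V_GS = 2.88 V

In saturation I_D = ½ k_n (V_GS − V_th)², so V_GS − V_th = √(2 I_D / k_n) = √(2 × 7 / 3.23) = 2.08 V.
V_GS = 0.8 + 2.08 = 2.88 V.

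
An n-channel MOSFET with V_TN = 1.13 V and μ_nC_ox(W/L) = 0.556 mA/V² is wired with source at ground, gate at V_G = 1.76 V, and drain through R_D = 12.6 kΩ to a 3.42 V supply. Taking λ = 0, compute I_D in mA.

V_GS = V_G = 1.76 V, so V_ov = 1.76 − 1.13 = 0.63 V.
Assume saturation: I_D = ½ k_n V_ov² = 0.5 × 0.556 × 0.63² = 0.11 mA, giving V_DS = V_DD − I_D R_D = 3.42 − 0.11 × 12.6 = 2.03 V.
V_DS = 2.03 V ≥ V_ov = 0.63 V, confirming saturation.

I_D = 0.110 mA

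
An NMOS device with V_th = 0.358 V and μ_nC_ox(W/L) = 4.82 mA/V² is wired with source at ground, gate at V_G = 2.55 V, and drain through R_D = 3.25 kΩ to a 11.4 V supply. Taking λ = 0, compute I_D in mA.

I_D = 3.40 mA

V_GS = V_G = 2.55 V, so V_ov = 2.55 − 0.358 = 2.19 V.
Assume saturation: I_D = ½ k_n V_ov² = 0.5 × 4.82 × 2.19² = 11.6 mA, giving V_DS = V_DD − I_D R_D = 11.4 − 11.6 × 3.25 = -26.2 V.
But -26.2 V < V_ov = 2.19 V, so the device is actually in triode.
In triode I_D = k_n[V_ov V_DS − ½ V_DS²] and I_D = (V_DD − V_DS)/R_D. Equating: 7.83 V_DS² − 35.34 V_DS + 11.4 = 0, giving V_DS = 0.35 V (the root below V_ov).
I_D = (11.4 − 0.35) / 3.25 = 3.4 mA.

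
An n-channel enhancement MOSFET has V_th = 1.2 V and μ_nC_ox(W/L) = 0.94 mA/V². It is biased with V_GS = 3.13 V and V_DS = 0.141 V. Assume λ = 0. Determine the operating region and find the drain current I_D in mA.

V_ov = V_GS − V_th = 3.13 − 1.2 = 1.93 V.
Since V_DS = 0.141 V < V_ov = 1.93 V, the device is in the triode region.
I_D = k_n [V_ov · V_DS − ½ V_DS²] = 0.94 × [1.93 × 0.141 − 0.5 × 0.141²] = 0.246 mA.

Triode; I_D = 0.246 mA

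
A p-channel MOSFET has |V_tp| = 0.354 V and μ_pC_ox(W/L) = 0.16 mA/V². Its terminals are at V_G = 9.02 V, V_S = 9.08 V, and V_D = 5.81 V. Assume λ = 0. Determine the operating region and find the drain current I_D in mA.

Cutoff; I_D = 0 mA

V_SG = V_S − V_G = 9.08 − 9.02 = 0.06 V; V_SD = V_S − V_D = 9.08 − 5.81 = 3.27 V.
V_SG = 0.06 V < |V_tp| = 0.354 V, so the transistor is in cutoff.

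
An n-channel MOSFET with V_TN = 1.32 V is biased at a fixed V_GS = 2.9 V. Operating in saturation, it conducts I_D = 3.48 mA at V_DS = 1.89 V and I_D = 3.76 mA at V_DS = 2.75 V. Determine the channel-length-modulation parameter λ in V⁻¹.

With V_GS fixed, I_D ∝ (1 + λ V_DS) in saturation, so I_D2/I_D1 = (1 + λ V_DS2)/(1 + λ V_DS1).
3.76/3.48 = 1.08 = (1 + 2.75 λ)/(1 + 1.89 λ).
Solving: λ (I_D1 V_DS2 − I_D2 V_DS1) = I_D2 − I_D1, so λ = (3.76 − 3.48) / (3.48 × 2.75 − 3.76 × 1.89) = 0.28 / 2.46 = 0.114 V⁻¹.

λ = 0.114 V⁻¹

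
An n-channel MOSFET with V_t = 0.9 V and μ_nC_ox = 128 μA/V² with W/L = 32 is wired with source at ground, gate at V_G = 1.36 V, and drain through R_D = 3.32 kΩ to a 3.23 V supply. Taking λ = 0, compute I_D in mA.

V_GS = V_G = 1.36 V, so V_ov = 1.36 − 0.9 = 0.46 V.
k_n = μ_nC_ox · (W/L) = 4.096 mA/V².
Assume saturation: I_D = ½ k_n V_ov² = 0.5 × 4.096 × 0.46² = 0.433 mA, giving V_DS = V_DD − I_D R_D = 3.23 − 0.433 × 3.32 = 1.79 V.
V_DS = 1.79 V ≥ V_ov = 0.46 V, confirming saturation.

I_D = 0.433 mA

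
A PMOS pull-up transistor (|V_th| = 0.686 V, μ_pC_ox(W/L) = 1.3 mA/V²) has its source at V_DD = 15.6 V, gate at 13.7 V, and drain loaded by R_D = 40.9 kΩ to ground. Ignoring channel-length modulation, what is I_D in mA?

I_D = 0.375 mA

V_SG = V_DD − V_G = 15.6 − 13.7 = 1.9 V, so V_ov = 1.9 − 0.686 = 1.21 V.
Assume saturation: I_D = ½ k_p V_ov² = 0.5 × 1.3 × 1.21² = 0.958 mA, giving V_SD = V_DD − I_D R_D = 15.6 − 0.958 × 40.9 = -23.6 V.
But -23.6 V < V_ov = 1.21 V, so the device is actually in triode.
In triode I_D = k_p[V_ov V_SD − ½ V_SD²] and I_D = (V_DD − V_SD)/R_D. Equating: 26.6 V_SD² − 65.55 V_SD + 15.6 = 0, giving V_SD = 0.267 V (the root below V_ov).
I_D = (15.6 − 0.267) / 40.9 = 0.375 mA.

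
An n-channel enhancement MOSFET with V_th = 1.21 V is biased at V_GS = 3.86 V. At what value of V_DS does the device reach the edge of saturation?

The boundary between triode and saturation is V_DS = V_GS − V_th = V_ov.
V_ov = 3.86 − 1.21 = 2.65 V.

V_DS,sat = 2.65 V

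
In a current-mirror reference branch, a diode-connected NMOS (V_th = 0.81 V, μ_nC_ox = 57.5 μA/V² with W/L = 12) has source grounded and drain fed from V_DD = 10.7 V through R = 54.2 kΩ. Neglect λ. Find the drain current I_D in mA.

With gate tied to drain, V_GS = V_DS ≥ V_GS − V_th, so the device is in saturation.
k_n = μ_nC_ox · (W/L) = 0.69 mA/V².
KCL at the drain: ½ k_n (V_GS − V_th)² = (V_DD − V_GS)/R.
Let x = V_GS − 0.81. Then 18.7 x² + x − 9.89 = 0, giving x = 0.701 V (positive root), so V_GS = 1.51 V.
I_D = (V_DD − V_GS)/R = (10.7 − 1.51) / 54.2 = 0.17 mA.

I_D = 0.170 mA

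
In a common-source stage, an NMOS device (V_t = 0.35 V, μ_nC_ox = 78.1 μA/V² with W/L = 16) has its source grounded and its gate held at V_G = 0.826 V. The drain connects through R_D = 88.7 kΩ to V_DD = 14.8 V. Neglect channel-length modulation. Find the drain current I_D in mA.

I_D = 0.142 mA

V_GS = V_G = 0.826 V, so V_ov = 0.826 − 0.35 = 0.476 V.
k_n = μ_nC_ox · (W/L) = 1.25 mA/V².
Assume saturation: I_D = ½ k_n V_ov² = 0.5 × 1.25 × 0.476² = 0.142 mA, giving V_DS = V_DD − I_D R_D = 14.8 − 0.142 × 88.7 = 2.24 V.
V_DS = 2.24 V ≥ V_ov = 0.476 V, confirming saturation.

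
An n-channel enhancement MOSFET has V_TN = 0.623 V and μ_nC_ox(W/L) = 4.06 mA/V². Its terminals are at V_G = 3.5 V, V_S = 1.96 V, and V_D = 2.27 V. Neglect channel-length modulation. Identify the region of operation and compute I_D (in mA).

Triode; I_D = 0.959 mA

V_GS = V_G − V_S = 3.5 − 1.96 = 1.54 V; V_DS = V_D − V_S = 2.27 − 1.96 = 0.31 V.
V_ov = V_GS − V_TN = 1.54 − 0.623 = 0.917 V.
Since V_DS = 0.31 V < V_ov = 0.917 V, the device is in the triode region.
I_D = k_n [V_ov · V_DS − ½ V_DS²] = 4.06 × [0.917 × 0.31 − 0.5 × 0.31²] = 0.959 mA.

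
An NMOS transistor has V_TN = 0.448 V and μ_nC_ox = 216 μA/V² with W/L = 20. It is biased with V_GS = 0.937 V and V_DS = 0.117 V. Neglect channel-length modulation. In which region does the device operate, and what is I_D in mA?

k_n = μ_nC_ox · (W/L) = 4.32 mA/V².
V_ov = V_GS − V_TN = 0.937 − 0.448 = 0.489 V.
Since V_DS = 0.117 V < V_ov = 0.489 V, the device is in the triode region.
I_D = k_n [V_ov · V_DS − ½ V_DS²] = 4.32 × [0.489 × 0.117 − 0.5 × 0.117²] = 0.218 mA.

Triode; I_D = 0.218 mA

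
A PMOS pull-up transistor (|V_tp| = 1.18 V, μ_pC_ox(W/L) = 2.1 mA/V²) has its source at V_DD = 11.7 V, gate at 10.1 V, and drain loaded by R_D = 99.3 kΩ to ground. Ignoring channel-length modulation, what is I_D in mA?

I_D = 0.116 mA

V_SG = V_DD − V_G = 11.7 − 10.1 = 1.6 V, so V_ov = 1.6 − 1.18 = 0.42 V.
Assume saturation: I_D = ½ k_p V_ov² = 0.5 × 2.1 × 0.42² = 0.185 mA, giving V_SD = V_DD − I_D R_D = 11.7 − 0.185 × 99.3 = -6.69 V.
But -6.69 V < V_ov = 0.42 V, so the device is actually in triode.
In triode I_D = k_p[V_ov V_SD − ½ V_SD²] and I_D = (V_DD − V_SD)/R_D. Equating: 104 V_SD² − 88.58 V_SD + 11.7 = 0, giving V_SD = 0.164 V (the root below V_ov).
I_D = (11.7 − 0.164) / 99.3 = 0.116 mA.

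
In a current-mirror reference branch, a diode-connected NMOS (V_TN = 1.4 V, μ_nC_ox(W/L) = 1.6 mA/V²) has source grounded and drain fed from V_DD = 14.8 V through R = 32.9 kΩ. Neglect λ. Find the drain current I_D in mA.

With gate tied to drain, V_GS = V_DS ≥ V_GS − V_TN, so the device is in saturation.
KCL at the drain: ½ k_n (V_GS − V_TN)² = (V_DD − V_GS)/R.
Let x = V_GS − 1.4. Then 26.3 x² + x − 13.4 = 0, giving x = 0.695 V (positive root), so V_GS = 2.09 V.
I_D = (V_DD − V_GS)/R = (14.8 − 2.09) / 32.9 = 0.386 mA.

I_D = 0.386 mA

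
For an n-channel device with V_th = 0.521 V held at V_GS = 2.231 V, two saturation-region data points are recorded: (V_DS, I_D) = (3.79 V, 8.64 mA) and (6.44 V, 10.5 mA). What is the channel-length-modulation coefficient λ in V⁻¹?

With V_GS fixed, I_D ∝ (1 + λ V_DS) in saturation, so I_D2/I_D1 = (1 + λ V_DS2)/(1 + λ V_DS1).
10.5/8.64 = 1.215 = (1 + 6.44 λ)/(1 + 3.79 λ).
Solving: λ (I_D1 V_DS2 − I_D2 V_DS1) = I_D2 − I_D1, so λ = (10.5 − 8.64) / (8.64 × 6.44 − 10.5 × 3.79) = 1.86 / 15.8 = 0.117 V⁻¹.

λ = 0.117 V⁻¹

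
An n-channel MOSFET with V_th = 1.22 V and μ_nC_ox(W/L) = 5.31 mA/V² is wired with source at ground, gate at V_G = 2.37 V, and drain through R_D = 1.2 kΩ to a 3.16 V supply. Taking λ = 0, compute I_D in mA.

V_GS = V_G = 2.37 V, so V_ov = 2.37 − 1.22 = 1.15 V.
Assume saturation: I_D = ½ k_n V_ov² = 0.5 × 5.31 × 1.15² = 3.51 mA, giving V_DS = V_DD − I_D R_D = 3.16 − 3.51 × 1.2 = -1.05 V.
But -1.05 V < V_ov = 1.15 V, so the device is actually in triode.
In triode I_D = k_n[V_ov V_DS − ½ V_DS²] and I_D = (V_DD − V_DS)/R_D. Equating: 3.19 V_DS² − 8.328 V_DS + 3.16 = 0, giving V_DS = 0.461 V (the root below V_ov).
I_D = (3.16 − 0.461) / 1.2 = 2.25 mA.

I_D = 2.25 mA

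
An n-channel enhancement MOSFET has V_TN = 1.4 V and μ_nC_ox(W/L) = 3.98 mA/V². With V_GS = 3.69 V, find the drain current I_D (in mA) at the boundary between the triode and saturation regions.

At the boundary V_DS = V_ov = V_GS − V_TN = 3.69 − 1.4 = 2.29 V.
I_D = ½ k_n V_ov² = 0.5 × 3.98 × 2.29² = 10.4 mA.

I_D = 10.4 mA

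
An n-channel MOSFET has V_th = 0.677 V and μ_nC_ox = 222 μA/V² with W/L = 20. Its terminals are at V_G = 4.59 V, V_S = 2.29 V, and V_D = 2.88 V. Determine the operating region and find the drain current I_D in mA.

Triode; I_D = 3.48 mA

V_GS = V_G − V_S = 4.59 − 2.29 = 2.3 V; V_DS = V_D − V_S = 2.88 − 2.29 = 0.59 V.
k_n = μ_nC_ox · (W/L) = 4.44 mA/V².
V_ov = V_GS − V_th = 2.3 − 0.677 = 1.62 V.
Since V_DS = 0.59 V < V_ov = 1.62 V, the device is in the triode region.
I_D = k_n [V_ov · V_DS − ½ V_DS²] = 4.44 × [1.62 × 0.59 − 0.5 × 0.59²] = 3.48 mA.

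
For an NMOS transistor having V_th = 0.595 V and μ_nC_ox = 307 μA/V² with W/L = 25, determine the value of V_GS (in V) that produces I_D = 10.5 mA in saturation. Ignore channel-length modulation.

k_n = μ_nC_ox · (W/L) = 7.675 mA/V².
In saturation I_D = ½ k_n (V_GS − V_th)², so V_GS − V_th = √(2 I_D / k_n) = √(2 × 10.5 / 7.675) = 1.65 V.
V_GS = 0.595 + 1.65 = 2.25 V.

V_GS = 2.25 V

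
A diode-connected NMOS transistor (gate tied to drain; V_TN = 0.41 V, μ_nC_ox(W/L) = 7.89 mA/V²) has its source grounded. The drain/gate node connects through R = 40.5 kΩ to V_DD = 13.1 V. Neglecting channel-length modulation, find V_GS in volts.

V_GS = 0.689 V

With gate tied to drain, V_GS = V_DS ≥ V_GS − V_TN, so the device is in saturation.
KCL at the drain: ½ k_n (V_GS − V_TN)² = (V_DD − V_GS)/R.
Let x = V_GS − 0.41. Then 160 x² + x − 12.69 = 0, giving x = 0.279 V (positive root), so V_GS = 0.689 V.
I_D = (V_DD − V_GS)/R = (13.1 − 0.689) / 40.5 = 0.306 mA.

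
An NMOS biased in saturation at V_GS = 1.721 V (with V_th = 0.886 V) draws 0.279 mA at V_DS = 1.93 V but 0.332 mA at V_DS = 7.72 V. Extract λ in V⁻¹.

λ = 0.0350 V⁻¹

With V_GS fixed, I_D ∝ (1 + λ V_DS) in saturation, so I_D2/I_D1 = (1 + λ V_DS2)/(1 + λ V_DS1).
0.332/0.279 = 1.19 = (1 + 7.72 λ)/(1 + 1.93 λ).
Solving: λ (I_D1 V_DS2 − I_D2 V_DS1) = I_D2 − I_D1, so λ = (0.332 − 0.279) / (0.279 × 7.72 − 0.332 × 1.93) = 0.053 / 1.51 = 0.035 V⁻¹.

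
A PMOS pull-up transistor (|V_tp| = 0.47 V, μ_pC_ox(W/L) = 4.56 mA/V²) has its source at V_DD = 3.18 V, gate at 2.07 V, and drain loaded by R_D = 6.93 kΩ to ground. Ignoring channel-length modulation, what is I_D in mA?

V_SG = V_DD − V_G = 3.18 − 2.07 = 1.11 V, so V_ov = 1.11 − 0.47 = 0.64 V.
Assume saturation: I_D = ½ k_p V_ov² = 0.5 × 4.56 × 0.64² = 0.934 mA, giving V_SD = V_DD − I_D R_D = 3.18 − 0.934 × 6.93 = -3.29 V.
But -3.29 V < V_ov = 0.64 V, so the device is actually in triode.
In triode I_D = k_p[V_ov V_SD − ½ V_SD²] and I_D = (V_DD − V_SD)/R_D. Equating: 15.8 V_SD² − 21.22 V_SD + 3.18 = 0, giving V_SD = 0.172 V (the root below V_ov).
I_D = (3.18 − 0.172) / 6.93 = 0.434 mA.

I_D = 0.434 mA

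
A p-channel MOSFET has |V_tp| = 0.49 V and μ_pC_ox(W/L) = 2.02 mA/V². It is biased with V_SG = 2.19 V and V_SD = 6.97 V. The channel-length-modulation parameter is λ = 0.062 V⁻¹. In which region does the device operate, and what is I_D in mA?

V_ov = V_SG − |V_tp| = 2.19 − 0.49 = 1.7 V.
Since V_SD = 6.97 V ≥ V_ov = 1.7 V, the device is in saturation.
I_D = ½ k_p V_ov² (1 + λ V_SD) = 0.5 × 2.02 × 1.7² × (1 + 0.062 × 6.97) = 4.18 mA.

Saturation; I_D = 4.18 mA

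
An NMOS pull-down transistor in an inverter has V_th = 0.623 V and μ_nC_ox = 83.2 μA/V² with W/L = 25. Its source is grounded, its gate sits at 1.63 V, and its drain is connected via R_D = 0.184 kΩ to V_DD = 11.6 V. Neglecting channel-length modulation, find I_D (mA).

V_GS = V_G = 1.63 V, so V_ov = 1.63 − 0.623 = 1.01 V.
k_n = μ_nC_ox · (W/L) = 2.08 mA/V².
Assume saturation: I_D = ½ k_n V_ov² = 0.5 × 2.08 × 1.01² = 1.05 mA, giving V_DS = V_DD − I_D R_D = 11.6 − 1.05 × 0.184 = 11.4 V.
V_DS = 11.4 V ≥ V_ov = 1.01 V, confirming saturation.

I_D = 1.05 mA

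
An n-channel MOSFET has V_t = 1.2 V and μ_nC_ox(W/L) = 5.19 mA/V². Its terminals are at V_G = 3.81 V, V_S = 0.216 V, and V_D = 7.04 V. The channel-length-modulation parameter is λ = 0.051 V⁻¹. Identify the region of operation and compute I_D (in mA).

V_GS = V_G − V_S = 3.81 − 0.216 = 3.59 V; V_DS = V_D − V_S = 7.04 − 0.216 = 6.82 V.
V_ov = V_GS − V_t = 3.59 − 1.2 = 2.39 V.
Since V_DS = 6.82 V ≥ V_ov = 2.39 V, the device is in saturation.
I_D = ½ k_n V_ov² (1 + λ V_DS) = 0.5 × 5.19 × 2.39² × (1 + 0.051 × 6.82) = 20 mA.

Saturation; I_D = 20.0 mA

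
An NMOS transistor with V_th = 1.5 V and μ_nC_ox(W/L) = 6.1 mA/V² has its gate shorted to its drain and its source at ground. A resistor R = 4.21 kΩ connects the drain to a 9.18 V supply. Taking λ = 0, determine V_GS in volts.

V_GS = 2.24 V

With gate tied to drain, V_GS = V_DS ≥ V_GS − V_th, so the device is in saturation.
KCL at the drain: ½ k_n (V_GS − V_th)² = (V_DD − V_GS)/R.
Let x = V_GS − 1.5. Then 12.8 x² + x − 7.68 = 0, giving x = 0.735 V (positive root), so V_GS = 2.24 V.
I_D = (V_DD − V_GS)/R = (9.18 − 2.24) / 4.21 = 1.65 mA.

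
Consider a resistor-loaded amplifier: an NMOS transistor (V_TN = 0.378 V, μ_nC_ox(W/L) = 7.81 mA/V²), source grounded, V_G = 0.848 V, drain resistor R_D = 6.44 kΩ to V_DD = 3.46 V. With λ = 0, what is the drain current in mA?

V_GS = V_G = 0.848 V, so V_ov = 0.848 − 0.378 = 0.47 V.
Assume saturation: I_D = ½ k_n V_ov² = 0.5 × 7.81 × 0.47² = 0.863 mA, giving V_DS = V_DD − I_D R_D = 3.46 − 0.863 × 6.44 = -2.1 V.
But -2.1 V < V_ov = 0.47 V, so the device is actually in triode.
In triode I_D = k_n[V_ov V_DS − ½ V_DS²] and I_D = (V_DD − V_DS)/R_D. Equating: 25.1 V_DS² − 24.64 V_DS + 3.46 = 0, giving V_DS = 0.17 V (the root below V_ov).
I_D = (3.46 − 0.17) / 6.44 = 0.511 mA.

I_D = 0.511 mA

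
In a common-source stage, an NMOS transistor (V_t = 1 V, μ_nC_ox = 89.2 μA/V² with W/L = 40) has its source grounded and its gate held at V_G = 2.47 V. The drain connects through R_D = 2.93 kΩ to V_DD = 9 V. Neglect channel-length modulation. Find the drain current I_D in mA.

I_D = 2.83 mA

V_GS = V_G = 2.47 V, so V_ov = 2.47 − 1 = 1.47 V.
k_n = μ_nC_ox · (W/L) = 3.568 mA/V².
Assume saturation: I_D = ½ k_n V_ov² = 0.5 × 3.568 × 1.47² = 3.86 mA, giving V_DS = V_DD − I_D R_D = 9 − 3.86 × 2.93 = -2.3 V.
But -2.3 V < V_ov = 1.47 V, so the device is actually in triode.
In triode I_D = k_n[V_ov V_DS − ½ V_DS²] and I_D = (V_DD − V_DS)/R_D. Equating: 5.23 V_DS² − 16.37 V_DS + 9 = 0, giving V_DS = 0.712 V (the root below V_ov).
I_D = (9 − 0.712) / 2.93 = 2.83 mA.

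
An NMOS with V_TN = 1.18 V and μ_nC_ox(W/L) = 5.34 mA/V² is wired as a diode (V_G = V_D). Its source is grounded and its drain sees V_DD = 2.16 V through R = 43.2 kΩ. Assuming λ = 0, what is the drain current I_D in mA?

With gate tied to drain, V_GS = V_DS ≥ V_GS − V_TN, so the device is in saturation.
KCL at the drain: ½ k_n (V_GS − V_TN)² = (V_DD − V_GS)/R.
Let x = V_GS − 1.18. Then 115 x² + x − 0.98 = 0, giving x = 0.0879 V (positive root), so V_GS = 1.27 V.
I_D = (V_DD − V_GS)/R = (2.16 − 1.27) / 43.2 = 0.0206 mA.

I_D = 0.0206 mA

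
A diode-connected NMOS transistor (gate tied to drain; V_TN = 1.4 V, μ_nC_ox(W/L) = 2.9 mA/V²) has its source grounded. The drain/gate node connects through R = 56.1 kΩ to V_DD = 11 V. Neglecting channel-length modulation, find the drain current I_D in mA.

With gate tied to drain, V_GS = V_DS ≥ V_GS − V_TN, so the device is in saturation.
KCL at the drain: ½ k_n (V_GS − V_TN)² = (V_DD − V_GS)/R.
Let x = V_GS − 1.4. Then 81.3 x² + x − 9.6 = 0, giving x = 0.337 V (positive root), so V_GS = 1.74 V.
I_D = (V_DD − V_GS)/R = (11 − 1.74) / 56.1 = 0.165 mA.

I_D = 0.165 mA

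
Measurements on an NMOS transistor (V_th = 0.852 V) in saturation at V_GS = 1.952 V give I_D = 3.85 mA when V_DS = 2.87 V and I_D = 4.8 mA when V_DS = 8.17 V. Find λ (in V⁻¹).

λ = 0.0537 V⁻¹

With V_GS fixed, I_D ∝ (1 + λ V_DS) in saturation, so I_D2/I_D1 = (1 + λ V_DS2)/(1 + λ V_DS1).
4.8/3.85 = 1.247 = (1 + 8.17 λ)/(1 + 2.87 λ).
Solving: λ (I_D1 V_DS2 − I_D2 V_DS1) = I_D2 − I_D1, so λ = (4.8 − 3.85) / (3.85 × 8.17 − 4.8 × 2.87) = 0.95 / 17.7 = 0.0537 V⁻¹.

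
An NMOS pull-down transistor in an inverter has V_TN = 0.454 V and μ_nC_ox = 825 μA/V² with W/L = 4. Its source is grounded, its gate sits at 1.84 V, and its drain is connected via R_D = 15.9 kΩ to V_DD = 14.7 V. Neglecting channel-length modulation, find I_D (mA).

V_GS = V_G = 1.84 V, so V_ov = 1.84 − 0.454 = 1.39 V.
k_n = μ_nC_ox · (W/L) = 3.3 mA/V².
Assume saturation: I_D = ½ k_n V_ov² = 0.5 × 3.3 × 1.39² = 3.17 mA, giving V_DS = V_DD − I_D R_D = 14.7 − 3.17 × 15.9 = -35.7 V.
But -35.7 V < V_ov = 1.39 V, so the device is actually in triode.
In triode I_D = k_n[V_ov V_DS − ½ V_DS²] and I_D = (V_DD − V_DS)/R_D. Equating: 26.2 V_DS² − 73.72 V_DS + 14.7 = 0, giving V_DS = 0.216 V (the root below V_ov).
I_D = (14.7 − 0.216) / 15.9 = 0.911 mA.

I_D = 0.911 mA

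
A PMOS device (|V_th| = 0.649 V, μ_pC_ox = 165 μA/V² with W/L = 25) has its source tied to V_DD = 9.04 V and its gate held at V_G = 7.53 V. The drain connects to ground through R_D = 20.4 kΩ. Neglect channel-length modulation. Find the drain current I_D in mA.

I_D = 0.437 mA

V_SG = V_DD − V_G = 9.04 − 7.53 = 1.51 V, so V_ov = 1.51 − 0.649 = 0.861 V.
k_p = μ_pC_ox · (W/L) = 4.125 mA/V².
Assume saturation: I_D = ½ k_p V_ov² = 0.5 × 4.125 × 0.861² = 1.53 mA, giving V_SD = V_DD − I_D R_D = 9.04 − 1.53 × 20.4 = -22.2 V.
But -22.2 V < V_ov = 0.861 V, so the device is actually in triode.
In triode I_D = k_p[V_ov V_SD − ½ V_SD²] and I_D = (V_DD − V_SD)/R_D. Equating: 42.1 V_SD² − 73.45 V_SD + 9.04 = 0, giving V_SD = 0.133 V (the root below V_ov).
I_D = (9.04 − 0.133) / 20.4 = 0.437 mA.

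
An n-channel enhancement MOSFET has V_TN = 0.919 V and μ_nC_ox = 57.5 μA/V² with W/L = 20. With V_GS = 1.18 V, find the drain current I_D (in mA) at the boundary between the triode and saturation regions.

I_D = 0.0392 mA

At the boundary V_DS = V_ov = V_GS − V_TN = 1.18 − 0.919 = 0.261 V.
k_n = μ_nC_ox · (W/L) = 1.15 mA/V².
I_D = ½ k_n V_ov² = 0.5 × 1.15 × 0.261² = 0.0392 mA.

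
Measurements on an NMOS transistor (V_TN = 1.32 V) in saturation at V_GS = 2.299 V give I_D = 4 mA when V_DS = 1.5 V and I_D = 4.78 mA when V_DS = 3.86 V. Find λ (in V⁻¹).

With V_GS fixed, I_D ∝ (1 + λ V_DS) in saturation, so I_D2/I_D1 = (1 + λ V_DS2)/(1 + λ V_DS1).
4.78/4 = 1.195 = (1 + 3.86 λ)/(1 + 1.5 λ).
Solving: λ (I_D1 V_DS2 − I_D2 V_DS1) = I_D2 − I_D1, so λ = (4.78 − 4) / (4 × 3.86 − 4.78 × 1.5) = 0.78 / 8.27 = 0.0943 V⁻¹.

λ = 0.0943 V⁻¹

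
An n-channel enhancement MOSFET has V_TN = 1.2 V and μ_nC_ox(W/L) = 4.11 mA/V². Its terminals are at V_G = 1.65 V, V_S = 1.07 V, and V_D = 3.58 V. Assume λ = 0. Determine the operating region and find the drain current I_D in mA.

V_GS = V_G − V_S = 1.65 − 1.07 = 0.58 V; V_DS = V_D − V_S = 3.58 − 1.07 = 2.51 V.
V_GS = 0.58 V < V_TN = 1.2 V, so the transistor is in cutoff.

Cutoff; I_D = 0 mA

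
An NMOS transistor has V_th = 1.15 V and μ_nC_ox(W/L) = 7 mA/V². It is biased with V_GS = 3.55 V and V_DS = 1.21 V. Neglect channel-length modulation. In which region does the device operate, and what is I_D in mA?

V_ov = V_GS − V_th = 3.55 − 1.15 = 2.4 V.
Since V_DS = 1.21 V < V_ov = 2.4 V, the device is in the triode region.
I_D = k_n [V_ov · V_DS − ½ V_DS²] = 7 × [2.4 × 1.21 − 0.5 × 1.21²] = 15.2 mA.

Triode; I_D = 15.2 mA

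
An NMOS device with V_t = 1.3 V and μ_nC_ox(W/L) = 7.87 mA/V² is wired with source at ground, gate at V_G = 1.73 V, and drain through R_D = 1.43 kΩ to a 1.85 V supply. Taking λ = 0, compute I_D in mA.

I_D = 0.728 mA

V_GS = V_G = 1.73 V, so V_ov = 1.73 − 1.3 = 0.43 V.
Assume saturation: I_D = ½ k_n V_ov² = 0.5 × 7.87 × 0.43² = 0.728 mA, giving V_DS = V_DD − I_D R_D = 1.85 − 0.728 × 1.43 = 0.81 V.
V_DS = 0.81 V ≥ V_ov = 0.43 V, confirming saturation.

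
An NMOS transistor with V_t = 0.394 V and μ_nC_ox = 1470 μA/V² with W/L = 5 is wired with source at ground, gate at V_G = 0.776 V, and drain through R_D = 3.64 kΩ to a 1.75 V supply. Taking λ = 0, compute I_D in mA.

I_D = 0.424 mA

V_GS = V_G = 0.776 V, so V_ov = 0.776 − 0.394 = 0.382 V.
k_n = μ_nC_ox · (W/L) = 7.35 mA/V².
Assume saturation: I_D = ½ k_n V_ov² = 0.5 × 7.35 × 0.382² = 0.536 mA, giving V_DS = V_DD − I_D R_D = 1.75 − 0.536 × 3.64 = -0.202 V.
But -0.202 V < V_ov = 0.382 V, so the device is actually in triode.
In triode I_D = k_n[V_ov V_DS − ½ V_DS²] and I_D = (V_DD − V_DS)/R_D. Equating: 13.4 V_DS² − 11.22 V_DS + 1.75 = 0, giving V_DS = 0.207 V (the root below V_ov).
I_D = (1.75 − 0.207) / 3.64 = 0.424 mA.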